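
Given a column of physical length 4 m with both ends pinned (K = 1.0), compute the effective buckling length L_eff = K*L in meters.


L_eff = K * L
= 1.0 * 4
= 4.0 m

4.0 m


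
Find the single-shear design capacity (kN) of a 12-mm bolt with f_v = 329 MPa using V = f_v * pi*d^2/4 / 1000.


A = pi * d^2 / 4 = pi * 12^2 / 4 = 113.0973 mm^2
V = f_v * A / 1000 = 329 * 113.0973 / 1000
= 37.209 kN

37.209 kN


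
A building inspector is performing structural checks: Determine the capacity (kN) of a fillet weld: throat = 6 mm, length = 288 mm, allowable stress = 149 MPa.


Strength = throat * length * allowable stress
= 6 * 288 * 149 N
= 257472 N
= 257.47 kN

257.47 kN


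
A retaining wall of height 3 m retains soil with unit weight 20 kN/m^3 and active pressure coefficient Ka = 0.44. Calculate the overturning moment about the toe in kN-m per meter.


Pa = 0.5 * Ka * gamma * H^2
= 0.5 * 0.44 * 20 * 3^2
= 39.6 kN/m
Arm = H / 3 = 3 / 3 = 1.0 m
Mo = Pa * arm = Pa * H / 3 = 39.6 * 3 / 3 = 39.6 kN-m/m

39.6 kN-m/m


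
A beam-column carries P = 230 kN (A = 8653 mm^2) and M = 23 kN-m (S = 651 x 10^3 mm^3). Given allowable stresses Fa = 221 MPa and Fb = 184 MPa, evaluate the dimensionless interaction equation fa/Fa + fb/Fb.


f_a = P / A = 230000.0 / 8653 = 26.5804 MPa
f_b = M / S = 23000000.0 / 651000.0 = 35.3303 MPa
Ratio = f_a / Fa + f_b / Fb
= 26.5804 / 221 + 35.3303 / 184
= 0.3123 (dimensionless)

0.3123 (dimensionless)


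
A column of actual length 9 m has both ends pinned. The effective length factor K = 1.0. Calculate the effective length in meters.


L_eff = K * L
= 1.0 * 9
= 9.0 m

9.0 m


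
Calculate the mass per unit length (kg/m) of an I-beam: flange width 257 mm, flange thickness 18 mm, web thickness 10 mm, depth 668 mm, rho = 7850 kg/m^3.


A_flanges = 2 * 257 * 18 = 9252 mm^2
A_web = (668 - 2 * 18) * 10 = 6320 mm^2
A_total = 9252 + 6320 = 15572 mm^2 = 0.015572 m^2
Weight = rho * A = 7850 * 0.015572 = 122.2402 kg/m

122.2402 kg/m


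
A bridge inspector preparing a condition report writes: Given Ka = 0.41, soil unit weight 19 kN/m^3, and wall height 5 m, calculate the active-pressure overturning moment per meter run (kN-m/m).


Pa = 0.5 * Ka * gamma * H^2
= 0.5 * 0.41 * 19 * 5^2
= 97.375 kN/m
Arm = H / 3 = 5 / 3 = 1.6667 m
Mo = Pa * arm = Pa * H / 3 = 97.375 * 5 / 3 = 162.2917 kN-m/m

162.2917 kN-m/m


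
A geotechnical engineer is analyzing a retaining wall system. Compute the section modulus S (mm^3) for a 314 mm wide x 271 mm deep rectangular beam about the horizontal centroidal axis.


S = b * h^2 / 6
= 314 * 271^2 / 6
= 314 * 73441 / 6
= 3843412.33 mm^3

3843412.33 mm^3


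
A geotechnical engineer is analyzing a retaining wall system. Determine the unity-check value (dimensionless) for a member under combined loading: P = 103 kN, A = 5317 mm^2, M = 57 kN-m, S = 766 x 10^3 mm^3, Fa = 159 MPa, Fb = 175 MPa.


f_a = P / A = 103000.0 / 5317 = 19.3718 MPa
f_b = M / S = 57000000.0 / 766000.0 = 74.4125 MPa
Ratio = f_a / Fa + f_b / Fb
= 19.3718 / 159 + 74.4125 / 175
= 0.547 (dimensionless)

0.547 (dimensionless)


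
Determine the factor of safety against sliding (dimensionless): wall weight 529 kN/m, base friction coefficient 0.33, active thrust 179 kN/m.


Resisting force = mu * W = 0.33 * 529 = 174.57 kN/m
FOS = Resisting / Driving = 174.57 / 179
= 0.9753 (dimensionless)

0.9753 (dimensionless)


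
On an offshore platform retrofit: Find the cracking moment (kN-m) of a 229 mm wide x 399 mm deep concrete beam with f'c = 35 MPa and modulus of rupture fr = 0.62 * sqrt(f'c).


fr = 0.62 * sqrt(35) = 0.62 * 5.9161 = 3.668 MPa
I = 229 * 399^3 / 12 = 1212196214.25 mm^4
y_t = 199.5 mm
M_cr = fr * I / y_t = 3.668 * 1212196214.25 / 199.5 N-mm
= 22.2872 kN-m

22.2872 kN-m


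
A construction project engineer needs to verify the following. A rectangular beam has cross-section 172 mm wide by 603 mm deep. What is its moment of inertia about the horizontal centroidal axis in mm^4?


I = b * h^3 / 12
= 172 * 603^3 / 12
= 172 * 219256227 / 12
= 3142672587.0 mm^4

3142672587.0 mm^4


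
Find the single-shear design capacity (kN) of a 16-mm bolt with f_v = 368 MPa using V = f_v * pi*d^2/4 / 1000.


A = pi * d^2 / 4 = pi * 16^2 / 4 = 201.0619 mm^2
V = f_v * A / 1000 = 368 * 201.0619 / 1000
= 73.9908 kN

73.9908 kN


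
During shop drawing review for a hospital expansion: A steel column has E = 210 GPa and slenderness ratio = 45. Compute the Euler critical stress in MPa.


sigma_cr = pi^2 * E / lambda^2
= 9.8696 * 210000.0 / 45^2
= 9.8696 * 210000.0 / 2025
= 1023.5145 MPa

1023.5145 MPa


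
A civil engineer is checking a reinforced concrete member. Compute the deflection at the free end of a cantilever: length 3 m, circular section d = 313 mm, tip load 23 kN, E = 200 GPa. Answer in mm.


I = pi * d^4 / 64 = pi * 313^4 / 64 = 471137039.8 mm^4
L = 3000.0 mm, P = 23000.0 N, E = 200000.0 MPa
delta = P * L^3 / (3 * E * I)
= 23000.0 * 3000.0^3 / (3 * 200000.0 * 471137039.8)
= 2.1968 mm

2.1968 mm


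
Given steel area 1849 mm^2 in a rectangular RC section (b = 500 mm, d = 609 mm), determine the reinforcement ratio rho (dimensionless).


rho = As / (b * d)
= 1849 / (500 * 609)
= 1849 / 304500
= 0.006072 (dimensionless)

0.006072 (dimensionless)


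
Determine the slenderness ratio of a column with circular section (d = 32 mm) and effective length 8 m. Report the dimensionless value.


Radius of gyration r = d / 4 = 32 / 4 = 8.0 mm
L_eff = 8000.0 mm
Slenderness ratio = L / r = 8000.0 / 8.0 = 1000.0 (dimensionless)

1000.0 (dimensionless)


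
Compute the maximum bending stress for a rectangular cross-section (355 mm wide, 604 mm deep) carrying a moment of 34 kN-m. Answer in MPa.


I = b * h^3 / 12 = 355 * 604^3 / 12 = 6518653893.33 mm^4
y = h / 2 = 604 / 2 = 302.0 mm
M = 34 kN-m = 34000000.0 N-mm
sigma = M * y / I = 34000000.0 * 302.0 / 6518653893.33
= 1.58 MPa

1.58 MPa


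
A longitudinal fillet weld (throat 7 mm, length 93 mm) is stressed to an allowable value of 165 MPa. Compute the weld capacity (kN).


Strength = throat * length * allowable stress
= 7 * 93 * 165 N
= 107415 N
= 107.42 kN

107.42 kN


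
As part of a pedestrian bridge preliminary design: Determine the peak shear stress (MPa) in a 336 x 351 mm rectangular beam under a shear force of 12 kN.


A = b * h = 336 * 351 = 117936 mm^2
V = 12 kN = 12000.0 N
tau_max = 1.5 * V / A = 1.5 * 12000.0 / 117936
= 0.1526 MPa

0.1526 MPa


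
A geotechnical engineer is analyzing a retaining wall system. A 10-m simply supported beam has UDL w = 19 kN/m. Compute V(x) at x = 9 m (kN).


R_A = w * L / 2 = 19 * 10 / 2 = 95.0 kN
V(x) = R_A - w * x = 95.0 - 19 * 9
= -76.0 kN

-76.0 kN


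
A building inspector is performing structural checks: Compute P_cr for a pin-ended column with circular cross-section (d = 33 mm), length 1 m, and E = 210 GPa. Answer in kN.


I = pi * d^4 / 64 = 58213.76 mm^4
L = 1000.0 mm
P_cr = pi^2 * E * I / L^2
= 9.8696 * 210000.0 * 58213.76 / 1000.0^2
= 120654.83 N = 120.6548 kN

120.6548 kN


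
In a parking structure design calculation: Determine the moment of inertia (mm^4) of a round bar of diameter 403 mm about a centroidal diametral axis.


r = d / 2 = 403 / 2 = 201.5 mm
I = pi * r^4 / 4 = pi * 201.5^4 / 4
= 1294762412.84 mm^4

1294762412.84 mm^4


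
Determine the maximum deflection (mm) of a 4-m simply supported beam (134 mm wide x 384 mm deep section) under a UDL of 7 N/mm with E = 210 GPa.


I = 134 * 384^3 / 12 = 632291328.0 mm^4
L = 4000.0 mm, w = 7 N/mm, E = 210000.0 MPa
delta = 5 * w * L^4 / (384 * E * I)
= 5 * 7 * 4000.0^4 / (384 * 210000.0 * 632291328.0)
= 0.1757 mm

0.1757 mm


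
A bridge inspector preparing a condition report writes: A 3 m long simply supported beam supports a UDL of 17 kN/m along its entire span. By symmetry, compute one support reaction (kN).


Total load = w * L = 17 * 3 = 51 kN
By symmetry, each reaction R = total / 2 = 51 / 2 = 25.5 kN

25.5 kN


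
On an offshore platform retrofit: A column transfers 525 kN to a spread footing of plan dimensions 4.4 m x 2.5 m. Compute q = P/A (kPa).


A = 4.4 * 2.5 = 11.0 m^2
q = P / A = 525 / 11.0
= 47.7273 kPa

47.7273 kPa


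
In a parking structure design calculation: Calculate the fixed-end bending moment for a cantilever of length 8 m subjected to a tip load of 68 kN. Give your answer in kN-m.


For a cantilever with a point load at the free end:
M_max = P * L = 68 * 8 = 544 kN-m

544 kN-m


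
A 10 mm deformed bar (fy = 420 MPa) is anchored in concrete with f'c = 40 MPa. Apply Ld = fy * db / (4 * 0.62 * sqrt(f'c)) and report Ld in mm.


Ld = (fy * db) / (4 * 0.62 * sqrt(f'c))
= (420 * 10) / (4 * 0.62 * sqrt(40))
= 4200 / 15.6849
= 267.77 mm

267.77 mm


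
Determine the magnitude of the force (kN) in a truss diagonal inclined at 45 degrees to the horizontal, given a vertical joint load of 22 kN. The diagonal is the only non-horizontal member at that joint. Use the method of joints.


At the joint, only the diagonal has a vertical component, so vertical equilibrium gives:
F * sin(45) = 22
F = 22 / sin(45)
= 22 / 0.707107
= 31.11 kN

31.11 kN


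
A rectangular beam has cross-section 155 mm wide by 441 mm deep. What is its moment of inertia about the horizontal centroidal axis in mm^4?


I = b * h^3 / 12
= 155 * 441^3 / 12
= 155 * 85766121 / 12
= 1107812396.25 mm^4

1107812396.25 mm^4


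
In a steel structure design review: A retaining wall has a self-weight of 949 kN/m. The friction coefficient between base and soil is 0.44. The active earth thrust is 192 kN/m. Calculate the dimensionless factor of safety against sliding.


Resisting force = mu * W = 0.44 * 949 = 417.56 kN/m
FOS = Resisting / Driving = 417.56 / 192
= 2.1748 (dimensionless)

2.1748 (dimensionless)


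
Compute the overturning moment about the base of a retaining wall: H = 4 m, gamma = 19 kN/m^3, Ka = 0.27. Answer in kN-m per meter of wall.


Pa = 0.5 * Ka * gamma * H^2
= 0.5 * 0.27 * 19 * 4^2
= 41.04 kN/m
Arm = H / 3 = 4 / 3 = 1.3333 m
Mo = Pa * arm = Pa * H / 3 = 41.04 * 4 / 3 = 54.72 kN-m/m

54.72 kN-m/m


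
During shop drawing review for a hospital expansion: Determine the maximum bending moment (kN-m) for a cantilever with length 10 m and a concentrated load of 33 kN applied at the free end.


For a cantilever with a point load at the free end:
M_max = P * L = 33 * 10 = 330 kN-m

330 kN-m


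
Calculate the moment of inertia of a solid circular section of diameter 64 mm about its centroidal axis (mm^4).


r = d / 2 = 64 / 2 = 32.0 mm
I = pi * r^4 / 4 = pi * 32.0^4 / 4
= 823549.66 mm^4

823549.66 mm^4


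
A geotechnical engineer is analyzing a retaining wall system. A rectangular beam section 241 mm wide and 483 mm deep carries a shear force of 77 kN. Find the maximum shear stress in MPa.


A = b * h = 241 * 483 = 116403 mm^2
V = 77 kN = 77000.0 N
tau_max = 1.5 * V / A = 1.5 * 77000.0 / 116403
= 0.9922 MPa

0.9922 MPa


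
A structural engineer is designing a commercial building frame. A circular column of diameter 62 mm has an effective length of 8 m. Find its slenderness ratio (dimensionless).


Radius of gyration r = d / 4 = 62 / 4 = 15.5 mm
L_eff = 8000.0 mm
Slenderness ratio = L / r = 8000.0 / 15.5 = 516.13 (dimensionless)

516.13 (dimensionless)


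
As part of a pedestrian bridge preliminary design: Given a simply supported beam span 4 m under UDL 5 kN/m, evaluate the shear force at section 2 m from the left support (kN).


R_A = w * L / 2 = 5 * 4 / 2 = 10.0 kN
V(x) = R_A - w * x = 10.0 - 5 * 2
= 0.0 kN

0.0 kN


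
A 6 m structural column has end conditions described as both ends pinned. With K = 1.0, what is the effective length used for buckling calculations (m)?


L_eff = K * L
= 1.0 * 6
= 6.0 m

6.0 m


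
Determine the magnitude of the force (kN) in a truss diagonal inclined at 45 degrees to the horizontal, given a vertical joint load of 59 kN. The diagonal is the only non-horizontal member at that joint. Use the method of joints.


At the joint, only the diagonal has a vertical component, so vertical equilibrium gives:
F * sin(45) = 59
F = 59 / sin(45)
= 59 / 0.707107
= 83.44 kN

83.44 kN


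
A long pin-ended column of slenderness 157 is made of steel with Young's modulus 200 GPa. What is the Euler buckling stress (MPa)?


sigma_cr = pi^2 * E / lambda^2
= 9.8696 * 200000.0 / 157^2
= 9.8696 * 200000.0 / 24649
= 80.0812 MPa

80.0812 MPa


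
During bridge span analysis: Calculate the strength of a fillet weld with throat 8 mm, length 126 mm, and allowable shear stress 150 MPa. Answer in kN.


Strength = throat * length * allowable stress
= 8 * 126 * 150 N
= 151200 N
= 151.2 kN

151.2 kN


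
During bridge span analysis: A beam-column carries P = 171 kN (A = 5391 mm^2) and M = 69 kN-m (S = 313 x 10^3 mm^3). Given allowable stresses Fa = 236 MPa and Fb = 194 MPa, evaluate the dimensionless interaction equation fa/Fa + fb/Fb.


f_a = P / A = 171000.0 / 5391 = 31.7195 MPa
f_b = M / S = 69000000.0 / 313000.0 = 220.4473 MPa
Ratio = f_a / Fa + f_b / Fb
= 31.7195 / 236 + 220.4473 / 194
= 1.2707 (dimensionless)

1.2707 (dimensionless)


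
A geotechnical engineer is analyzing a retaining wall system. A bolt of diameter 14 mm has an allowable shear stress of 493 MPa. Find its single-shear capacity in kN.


A = pi * d^2 / 4 = pi * 14^2 / 4 = 153.938 mm^2
V = f_v * A / 1000 = 493 * 153.938 / 1000
= 75.8915 kN

75.8915 kN


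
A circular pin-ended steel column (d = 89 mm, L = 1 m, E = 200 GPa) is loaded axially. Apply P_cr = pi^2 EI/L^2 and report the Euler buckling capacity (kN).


I = pi * d^4 / 64 = 3079852.55 mm^4
L = 1000.0 mm
P_cr = pi^2 * E * I / L^2
= 9.8696 * 200000.0 * 3079852.55 / 1000.0^2
= 6079385.26 N = 6079.3853 kN

6079.3853 kN


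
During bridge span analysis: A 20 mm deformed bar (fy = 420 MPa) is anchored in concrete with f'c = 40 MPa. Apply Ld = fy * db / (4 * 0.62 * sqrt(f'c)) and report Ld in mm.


Ld = (fy * db) / (4 * 0.62 * sqrt(f'c))
= (420 * 20) / (4 * 0.62 * sqrt(40))
= 8400 / 15.6849
= 535.55 mm

535.55 mm


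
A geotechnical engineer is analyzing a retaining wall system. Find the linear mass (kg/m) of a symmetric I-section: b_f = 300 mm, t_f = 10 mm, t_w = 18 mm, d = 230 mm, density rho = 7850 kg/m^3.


A_flanges = 2 * 300 * 10 = 6000 mm^2
A_web = (230 - 2 * 10) * 18 = 3780 mm^2
A_total = 6000 + 3780 = 9780 mm^2 = 0.009780 m^2
Weight = rho * A = 7850 * 0.009780 = 76.773 kg/m

76.773 kg/m


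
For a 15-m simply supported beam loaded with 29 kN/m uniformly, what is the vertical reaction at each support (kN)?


Total load = w * L = 29 * 15 = 435 kN
By symmetry, each reaction R = total / 2 = 435 / 2 = 217.5 kN

217.5 kN


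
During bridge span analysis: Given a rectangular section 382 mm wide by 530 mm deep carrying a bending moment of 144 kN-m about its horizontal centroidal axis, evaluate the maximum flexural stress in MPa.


I = b * h^3 / 12 = 382 * 530^3 / 12 = 4739251166.67 mm^4
y = h / 2 = 530 / 2 = 265.0 mm
M = 144 kN-m = 144000000.0 N-mm
sigma = M * y / I = 144000000.0 * 265.0 / 4739251166.67
= 8.05 MPa

8.05 MPa


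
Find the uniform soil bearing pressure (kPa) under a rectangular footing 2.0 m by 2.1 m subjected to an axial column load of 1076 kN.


A = 2.0 * 2.1 = 4.2 m^2
q = P / A = 1076 / 4.2
= 256.1905 kPa

256.1905 kPa


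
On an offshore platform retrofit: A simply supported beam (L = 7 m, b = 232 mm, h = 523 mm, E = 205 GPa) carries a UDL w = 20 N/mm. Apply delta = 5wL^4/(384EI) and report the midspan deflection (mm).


I = 232 * 523^3 / 12 = 2765742895.33 mm^4
L = 7000.0 mm, w = 20 N/mm, E = 205000.0 MPa
delta = 5 * w * L^4 / (384 * E * I)
= 5 * 20 * 7000.0^4 / (384 * 205000.0 * 2765742895.33)
= 1.1028 mm

1.1028 mm


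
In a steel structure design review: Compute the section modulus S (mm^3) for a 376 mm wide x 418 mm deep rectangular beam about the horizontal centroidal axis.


S = b * h^2 / 6
= 376 * 418^2 / 6
= 376 * 174724 / 6
= 10949370.67 mm^3

10949370.67 mm^3


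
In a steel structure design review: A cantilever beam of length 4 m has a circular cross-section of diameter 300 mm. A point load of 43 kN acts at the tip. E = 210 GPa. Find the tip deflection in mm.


I = pi * d^4 / 64 = pi * 300^4 / 64 = 397607820.22 mm^4
L = 4000.0 mm, P = 43000.0 N, E = 210000.0 MPa
delta = P * L^3 / (3 * E * I)
= 43000.0 * 4000.0^3 / (3 * 210000.0 * 397607820.22)
= 10.9863 mm

10.9863 mm


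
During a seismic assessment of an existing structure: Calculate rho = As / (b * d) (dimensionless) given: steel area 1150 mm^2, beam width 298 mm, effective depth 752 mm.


rho = As / (b * d)
= 1150 / (298 * 752)
= 1150 / 224096
= 0.005132 (dimensionless)

0.005132 (dimensionless)


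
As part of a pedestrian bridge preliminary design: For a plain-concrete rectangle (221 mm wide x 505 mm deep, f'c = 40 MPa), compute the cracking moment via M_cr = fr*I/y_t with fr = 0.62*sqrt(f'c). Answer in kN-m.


fr = 0.62 * sqrt(40) = 0.62 * 6.3246 = 3.9212 MPa
I = 221 * 505^3 / 12 = 2371838760.42 mm^4
y_t = 252.5 mm
M_cr = fr * I / y_t = 3.9212 * 2371838760.42 / 252.5 N-mm
= 36.8337 kN-m

36.8337 kN-m


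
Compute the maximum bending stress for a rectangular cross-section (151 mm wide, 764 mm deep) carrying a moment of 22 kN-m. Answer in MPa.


I = b * h^3 / 12 = 151 * 764^3 / 12 = 5611458778.67 mm^4
y = h / 2 = 764 / 2 = 382.0 mm
M = 22 kN-m = 22000000.0 N-mm
sigma = M * y / I = 22000000.0 * 382.0 / 5611458778.67
= 1.5 MPa

1.5 MPa


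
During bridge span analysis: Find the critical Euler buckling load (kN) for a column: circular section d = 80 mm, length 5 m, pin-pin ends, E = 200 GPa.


I = pi * d^4 / 64 = 2010619.3 mm^4
L = 5000.0 mm
P_cr = pi^2 * E * I / L^2
= 9.8696 * 200000.0 * 2010619.3 / 5000.0^2
= 158752.14 N = 158.7521 kN

158.7521 kN


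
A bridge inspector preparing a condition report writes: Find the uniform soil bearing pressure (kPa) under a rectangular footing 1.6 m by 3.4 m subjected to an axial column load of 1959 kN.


A = 1.6 * 3.4 = 5.44 m^2
q = P / A = 1959 / 5.44
= 360.1103 kPa

360.1103 kPa


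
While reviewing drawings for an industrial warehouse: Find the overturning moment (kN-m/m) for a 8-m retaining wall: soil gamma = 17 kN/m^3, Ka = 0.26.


Pa = 0.5 * Ka * gamma * H^2
= 0.5 * 0.26 * 17 * 8^2
= 141.44 kN/m
Arm = H / 3 = 8 / 3 = 2.6667 m
Mo = Pa * arm = Pa * H / 3 = 141.44 * 8 / 3 = 377.1733 kN-m/m

377.1733 kN-m/m


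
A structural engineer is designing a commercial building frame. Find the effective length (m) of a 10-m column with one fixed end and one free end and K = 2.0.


L_eff = K * L
= 2.0 * 10
= 20.0 m

20.0 m


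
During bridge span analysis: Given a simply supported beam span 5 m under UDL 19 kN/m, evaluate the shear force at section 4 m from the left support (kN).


R_A = w * L / 2 = 19 * 5 / 2 = 47.5 kN
V(x) = R_A - w * x = 47.5 - 19 * 4
= -28.5 kN

-28.5 kN


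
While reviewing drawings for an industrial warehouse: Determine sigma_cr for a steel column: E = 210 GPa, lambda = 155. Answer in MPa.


sigma_cr = pi^2 * E / lambda^2
= 9.8696 * 210000.0 / 155^2
= 9.8696 * 210000.0 / 24025
= 86.2692 MPa

86.2692 MPa


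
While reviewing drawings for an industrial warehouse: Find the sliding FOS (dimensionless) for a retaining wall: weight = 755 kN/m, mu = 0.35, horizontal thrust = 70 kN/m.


Resisting force = mu * W = 0.35 * 755 = 264.25 kN/m
FOS = Resisting / Driving = 264.25 / 70
= 3.775 (dimensionless)

3.775 (dimensionless)


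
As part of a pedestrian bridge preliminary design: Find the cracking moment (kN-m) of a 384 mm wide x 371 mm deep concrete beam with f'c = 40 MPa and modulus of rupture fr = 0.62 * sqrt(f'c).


fr = 0.62 * sqrt(40) = 0.62 * 6.3246 = 3.9212 MPa
I = 384 * 371^3 / 12 = 1634073952.0 mm^4
y_t = 185.5 mm
M_cr = fr * I / y_t = 3.9212 * 1634073952.0 / 185.5 N-mm
= 34.5422 kN-m

34.5422 kN-m


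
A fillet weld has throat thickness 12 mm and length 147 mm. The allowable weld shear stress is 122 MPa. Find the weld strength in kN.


Strength = throat * length * allowable stress
= 12 * 147 * 122 N
= 215208 N
= 215.21 kN

215.21 kN


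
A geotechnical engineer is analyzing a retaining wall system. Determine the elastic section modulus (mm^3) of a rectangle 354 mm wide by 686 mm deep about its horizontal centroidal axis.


S = b * h^2 / 6
= 354 * 686^2 / 6
= 354 * 470596 / 6
= 27765164.0 mm^3

27765164.0 mm^3


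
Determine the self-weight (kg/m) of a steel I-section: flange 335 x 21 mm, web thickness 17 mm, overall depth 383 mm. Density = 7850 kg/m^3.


A_flanges = 2 * 335 * 21 = 14070 mm^2
A_web = (383 - 2 * 21) * 17 = 5797 mm^2
A_total = 14070 + 5797 = 19867 mm^2 = 0.019867 m^2
Weight = rho * A = 7850 * 0.019867 = 155.956 kg/m

155.956 kg/m


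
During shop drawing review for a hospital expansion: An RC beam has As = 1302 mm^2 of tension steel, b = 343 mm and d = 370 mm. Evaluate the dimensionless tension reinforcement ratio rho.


rho = As / (b * d)
= 1302 / (343 * 370)
= 1302 / 126910
= 0.010259 (dimensionless)

0.010259 (dimensionless)


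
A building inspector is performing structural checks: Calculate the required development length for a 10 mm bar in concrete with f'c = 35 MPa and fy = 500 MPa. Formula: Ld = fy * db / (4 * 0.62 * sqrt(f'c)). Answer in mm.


Ld = (fy * db) / (4 * 0.62 * sqrt(f'c))
= (500 * 10) / (4 * 0.62 * sqrt(35))
= 5000 / 14.6719
= 340.79 mm

340.79 mm


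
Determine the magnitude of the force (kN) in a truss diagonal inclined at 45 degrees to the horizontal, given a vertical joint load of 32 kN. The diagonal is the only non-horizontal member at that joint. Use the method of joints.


At the joint, only the diagonal has a vertical component, so vertical equilibrium gives:
F * sin(45) = 32
F = 32 / sin(45)
= 32 / 0.707107
= 45.25 kN

45.25 kN


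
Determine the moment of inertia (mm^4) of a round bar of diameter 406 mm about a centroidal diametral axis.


r = d / 2 = 406 / 2 = 203.0 mm
I = pi * r^4 / 4 = pi * 203.0^4 / 4
= 1333748773.37 mm^4

1333748773.37 mm^4


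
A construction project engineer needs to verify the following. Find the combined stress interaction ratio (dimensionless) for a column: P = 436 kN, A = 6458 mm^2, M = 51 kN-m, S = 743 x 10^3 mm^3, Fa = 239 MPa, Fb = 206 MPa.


f_a = P / A = 436000.0 / 6458 = 67.5132 MPa
f_b = M / S = 51000000.0 / 743000.0 = 68.6406 MPa
Ratio = f_a / Fa + f_b / Fb
= 67.5132 / 239 + 68.6406 / 206
= 0.6157 (dimensionless)

0.6157 (dimensionless)


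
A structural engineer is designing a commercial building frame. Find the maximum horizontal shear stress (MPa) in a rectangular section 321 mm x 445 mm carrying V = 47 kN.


A = b * h = 321 * 445 = 142845 mm^2
V = 47 kN = 47000.0 N
tau_max = 1.5 * V / A = 1.5 * 47000.0 / 142845
= 0.4935 MPa

0.4935 MPa


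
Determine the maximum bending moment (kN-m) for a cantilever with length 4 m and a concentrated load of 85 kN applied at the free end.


For a cantilever with a point load at the free end:
M_max = P * L = 85 * 4 = 340 kN-m

340 kN-m


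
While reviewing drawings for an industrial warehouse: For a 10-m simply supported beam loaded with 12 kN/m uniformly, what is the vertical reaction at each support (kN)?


Total load = w * L = 12 * 10 = 120 kN
By symmetry, each reaction R = total / 2 = 120 / 2 = 60.0 kN

60.0 kN


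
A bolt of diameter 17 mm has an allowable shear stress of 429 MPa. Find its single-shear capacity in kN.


A = pi * d^2 / 4 = pi * 17^2 / 4 = 226.9801 mm^2
V = f_v * A / 1000 = 429 * 226.9801 / 1000
= 97.3744 kN

97.3744 kN


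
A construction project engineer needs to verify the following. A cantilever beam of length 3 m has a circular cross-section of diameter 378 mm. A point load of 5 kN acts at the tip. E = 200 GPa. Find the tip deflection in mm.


I = pi * d^4 / 64 = pi * 378^4 / 64 = 1002160077.64 mm^4
L = 3000.0 mm, P = 5000.0 N, E = 200000.0 MPa
delta = P * L^3 / (3 * E * I)
= 5000.0 * 3000.0^3 / (3 * 200000.0 * 1002160077.64)
= 0.2245 mm

0.2245 mm


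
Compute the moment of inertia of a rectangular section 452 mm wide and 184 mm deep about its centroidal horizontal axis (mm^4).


I = b * h^3 / 12
= 452 * 184^3 / 12
= 452 * 6229504 / 12
= 234644650.67 mm^4

234644650.67 mm^4


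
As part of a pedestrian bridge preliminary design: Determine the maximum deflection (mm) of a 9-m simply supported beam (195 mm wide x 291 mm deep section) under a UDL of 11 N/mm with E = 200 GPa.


I = 195 * 291^3 / 12 = 400435278.75 mm^4
L = 9000.0 mm, w = 11 N/mm, E = 200000.0 MPa
delta = 5 * w * L^4 / (384 * E * I)
= 5 * 11 * 9000.0^4 / (384 * 200000.0 * 400435278.75)
= 11.7338 mm

11.7338 mm


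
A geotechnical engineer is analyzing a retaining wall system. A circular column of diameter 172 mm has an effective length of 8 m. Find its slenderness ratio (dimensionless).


Radius of gyration r = d / 4 = 172 / 4 = 43.0 mm
L_eff = 8000.0 mm
Slenderness ratio = L / r = 8000.0 / 43.0 = 186.05 (dimensionless)

186.05 (dimensionless)


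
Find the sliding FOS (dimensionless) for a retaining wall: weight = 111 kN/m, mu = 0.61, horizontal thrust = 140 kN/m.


Resisting force = mu * W = 0.61 * 111 = 67.71 kN/m
FOS = Resisting / Driving = 67.71 / 140
= 0.4836 (dimensionless)

0.4836 (dimensionless)


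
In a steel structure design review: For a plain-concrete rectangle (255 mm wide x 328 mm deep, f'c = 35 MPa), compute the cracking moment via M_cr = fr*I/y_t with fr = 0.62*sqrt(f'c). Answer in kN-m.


fr = 0.62 * sqrt(35) = 0.62 * 5.9161 = 3.668 MPa
I = 255 * 328^3 / 12 = 749860480.0 mm^4
y_t = 164.0 mm
M_cr = fr * I / y_t = 3.668 * 749860480.0 / 164.0 N-mm
= 16.7711 kN-m

16.7711 kN-m


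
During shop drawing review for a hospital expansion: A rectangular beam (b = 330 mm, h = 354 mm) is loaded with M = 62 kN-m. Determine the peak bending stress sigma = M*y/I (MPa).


I = b * h^3 / 12 = 330 * 354^3 / 12 = 1219951260.0 mm^4
y = h / 2 = 354 / 2 = 177.0 mm
M = 62 kN-m = 62000000.0 N-mm
sigma = M * y / I = 62000000.0 * 177.0 / 1219951260.0
= 9.0 MPa

9.0 MPa


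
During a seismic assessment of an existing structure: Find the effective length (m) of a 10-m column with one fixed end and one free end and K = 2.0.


L_eff = K * L
= 2.0 * 10
= 20.0 m

20.0 m


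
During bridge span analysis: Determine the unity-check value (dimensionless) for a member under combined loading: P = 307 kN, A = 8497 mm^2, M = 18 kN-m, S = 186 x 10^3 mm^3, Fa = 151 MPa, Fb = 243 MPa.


f_a = P / A = 307000.0 / 8497 = 36.1304 MPa
f_b = M / S = 18000000.0 / 186000.0 = 96.7742 MPa
Ratio = f_a / Fa + f_b / Fb
= 36.1304 / 151 + 96.7742 / 243
= 0.6375 (dimensionless)

0.6375 (dimensionless)


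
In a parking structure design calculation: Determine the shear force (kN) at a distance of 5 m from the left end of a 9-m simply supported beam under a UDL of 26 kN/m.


R_A = w * L / 2 = 26 * 9 / 2 = 117.0 kN
V(x) = R_A - w * x = 117.0 - 26 * 5
= -13.0 kN

-13.0 kN


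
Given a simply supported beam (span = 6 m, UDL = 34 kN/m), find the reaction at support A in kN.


Total load = w * L = 34 * 6 = 204 kN
By symmetry, each reaction R = total / 2 = 204 / 2 = 102.0 kN

102.0 kN


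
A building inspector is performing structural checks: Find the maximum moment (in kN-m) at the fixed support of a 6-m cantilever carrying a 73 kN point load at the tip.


For a cantilever with a point load at the free end:
M_max = P * L = 73 * 6 = 438 kN-m

438 kN-m


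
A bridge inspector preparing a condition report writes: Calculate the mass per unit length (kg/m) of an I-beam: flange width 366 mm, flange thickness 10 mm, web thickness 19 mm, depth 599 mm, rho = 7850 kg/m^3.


A_flanges = 2 * 366 * 10 = 7320 mm^2
A_web = (599 - 2 * 10) * 19 = 11001 mm^2
A_total = 7320 + 11001 = 18321 mm^2 = 0.018321 m^2
Weight = rho * A = 7850 * 0.018321 = 143.8199 kg/m

143.8199 kg/m


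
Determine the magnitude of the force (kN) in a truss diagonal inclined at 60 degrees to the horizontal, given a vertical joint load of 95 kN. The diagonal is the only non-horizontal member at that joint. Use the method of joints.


At the joint, only the diagonal has a vertical component, so vertical equilibrium gives:
F * sin(60) = 95
F = 95 / sin(60)
= 95 / 0.866025
= 109.7 kN

109.7 kN


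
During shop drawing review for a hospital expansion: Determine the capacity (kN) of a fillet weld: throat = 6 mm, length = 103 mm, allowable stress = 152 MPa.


Strength = throat * length * allowable stress
= 6 * 103 * 152 N
= 93936 N
= 93.94 kN

93.94 kN


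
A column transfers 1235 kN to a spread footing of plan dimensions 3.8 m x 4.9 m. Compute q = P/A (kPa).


A = 3.8 * 4.9 = 18.62 m^2
q = P / A = 1235 / 18.62
= 66.3265 kPa

66.3265 kPa


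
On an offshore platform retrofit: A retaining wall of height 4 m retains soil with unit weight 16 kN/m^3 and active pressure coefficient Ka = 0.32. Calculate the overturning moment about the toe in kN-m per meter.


Pa = 0.5 * Ka * gamma * H^2
= 0.5 * 0.32 * 16 * 4^2
= 40.96 kN/m
Arm = H / 3 = 4 / 3 = 1.3333 m
Mo = Pa * arm = Pa * H / 3 = 40.96 * 4 / 3 = 54.6133 kN-m/m

54.6133 kN-m/m


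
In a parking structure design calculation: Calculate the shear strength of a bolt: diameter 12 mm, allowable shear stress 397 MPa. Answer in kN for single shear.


A = pi * d^2 / 4 = pi * 12^2 / 4 = 113.0973 mm^2
V = f_v * A / 1000 = 397 * 113.0973 / 1000
= 44.8996 kN

44.8996 kN


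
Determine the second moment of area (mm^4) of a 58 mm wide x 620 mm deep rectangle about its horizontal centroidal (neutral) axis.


I = b * h^3 / 12
= 58 * 620^3 / 12
= 58 * 238328000 / 12
= 1151918666.67 mm^4

1151918666.67 mm^4


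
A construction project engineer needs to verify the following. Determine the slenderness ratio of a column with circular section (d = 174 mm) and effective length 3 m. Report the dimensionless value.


Radius of gyration r = d / 4 = 174 / 4 = 43.5 mm
L_eff = 3000.0 mm
Slenderness ratio = L / r = 3000.0 / 43.5 = 68.97 (dimensionless)

68.97 (dimensionless)


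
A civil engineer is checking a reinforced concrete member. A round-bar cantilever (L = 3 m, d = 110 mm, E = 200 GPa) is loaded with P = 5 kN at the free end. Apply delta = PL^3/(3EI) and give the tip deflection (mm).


I = pi * d^4 / 64 = pi * 110^4 / 64 = 7186884.07 mm^4
L = 3000.0 mm, P = 5000.0 N, E = 200000.0 MPa
delta = P * L^3 / (3 * E * I)
= 5000.0 * 3000.0^3 / (3 * 200000.0 * 7186884.07)
= 31.307 mm

31.307 mm


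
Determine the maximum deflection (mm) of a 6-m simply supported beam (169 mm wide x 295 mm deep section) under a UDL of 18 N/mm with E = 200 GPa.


I = 169 * 295^3 / 12 = 361552614.58 mm^4
L = 6000.0 mm, w = 18 N/mm, E = 200000.0 MPa
delta = 5 * w * L^4 / (384 * E * I)
= 5 * 18 * 6000.0^4 / (384 * 200000.0 * 361552614.58)
= 4.2006 mm

4.2006 mm


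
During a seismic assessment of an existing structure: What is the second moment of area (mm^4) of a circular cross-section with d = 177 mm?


r = d / 2 = 177 / 2 = 88.5 mm
I = pi * r^4 / 4 = pi * 88.5^4 / 4
= 48179574.94 mm^4

48179574.94 mm^4


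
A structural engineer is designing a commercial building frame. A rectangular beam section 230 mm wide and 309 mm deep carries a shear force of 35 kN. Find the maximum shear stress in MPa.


A = b * h = 230 * 309 = 71070 mm^2
V = 35 kN = 35000.0 N
tau_max = 1.5 * V / A = 1.5 * 35000.0 / 71070
= 0.7387 MPa

0.7387 MPa


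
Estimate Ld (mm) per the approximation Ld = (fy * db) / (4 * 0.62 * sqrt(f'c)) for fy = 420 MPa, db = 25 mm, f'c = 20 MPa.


Ld = (fy * db) / (4 * 0.62 * sqrt(f'c))
= (420 * 25) / (4 * 0.62 * sqrt(20))
= 10500 / 11.0909
= 946.72 mm

946.72 mm


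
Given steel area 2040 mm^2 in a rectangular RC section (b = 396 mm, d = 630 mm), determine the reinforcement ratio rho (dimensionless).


rho = As / (b * d)
= 2040 / (396 * 630)
= 2040 / 249480
= 0.008177 (dimensionless)

0.008177 (dimensionless)


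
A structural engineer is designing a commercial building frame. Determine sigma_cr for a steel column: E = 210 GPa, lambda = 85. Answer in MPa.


sigma_cr = pi^2 * E / lambda^2
= 9.8696 * 210000.0 / 85^2
= 9.8696 * 210000.0 / 7225
= 286.8674 MPa

286.8674 MPa


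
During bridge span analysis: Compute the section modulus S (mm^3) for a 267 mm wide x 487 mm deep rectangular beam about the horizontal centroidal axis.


S = b * h^2 / 6
= 267 * 487^2 / 6
= 267 * 237169 / 6
= 10554020.5 mm^3

10554020.5 mm^3


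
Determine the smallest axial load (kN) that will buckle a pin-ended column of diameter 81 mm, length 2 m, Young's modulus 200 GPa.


I = pi * d^4 / 64 = 2113050.98 mm^4
L = 2000.0 mm
P_cr = pi^2 * E * I / L^2
= 9.8696 * 200000.0 * 2113050.98 / 2000.0^2
= 1042748.86 N = 1042.7489 kN

1042.7489 kN


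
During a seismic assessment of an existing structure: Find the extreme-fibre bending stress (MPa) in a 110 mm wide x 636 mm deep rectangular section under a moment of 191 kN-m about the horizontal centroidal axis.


I = b * h^3 / 12 = 110 * 636^3 / 12 = 2358211680.0 mm^4
y = h / 2 = 636 / 2 = 318.0 mm
M = 191 kN-m = 191000000.0 N-mm
sigma = M * y / I = 191000000.0 * 318.0 / 2358211680.0
= 25.76 MPa

25.76 MPa


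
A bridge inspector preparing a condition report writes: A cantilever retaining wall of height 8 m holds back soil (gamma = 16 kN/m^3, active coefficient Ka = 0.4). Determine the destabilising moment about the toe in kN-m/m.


Pa = 0.5 * Ka * gamma * H^2
= 0.5 * 0.4 * 16 * 8^2
= 204.8 kN/m
Arm = H / 3 = 8 / 3 = 2.6667 m
Mo = Pa * arm = Pa * H / 3 = 204.8 * 8 / 3 = 546.1333 kN-m/m

546.1333 kN-m/m


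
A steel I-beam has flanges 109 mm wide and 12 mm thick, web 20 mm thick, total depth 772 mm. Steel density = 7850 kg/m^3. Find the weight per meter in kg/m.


A_flanges = 2 * 109 * 12 = 2616 mm^2
A_web = (772 - 2 * 12) * 20 = 14960 mm^2
A_total = 2616 + 14960 = 17576 mm^2 = 0.017576 m^2
Weight = rho * A = 7850 * 0.017576 = 137.9716 kg/m

137.9716 kg/m


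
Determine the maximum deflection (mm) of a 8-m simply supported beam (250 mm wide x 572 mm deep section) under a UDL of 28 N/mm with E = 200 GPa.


I = 250 * 572^3 / 12 = 3898942666.67 mm^4
L = 8000.0 mm, w = 28 N/mm, E = 200000.0 MPa
delta = 5 * w * L^4 / (384 * E * I)
= 5 * 28 * 8000.0^4 / (384 * 200000.0 * 3898942666.67)
= 1.915 mm

1.915 mm


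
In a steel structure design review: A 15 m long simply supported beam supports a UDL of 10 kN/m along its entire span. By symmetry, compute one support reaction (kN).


Total load = w * L = 10 * 15 = 150 kN
By symmetry, each reaction R = total / 2 = 150 / 2 = 75.0 kN

75.0 kN


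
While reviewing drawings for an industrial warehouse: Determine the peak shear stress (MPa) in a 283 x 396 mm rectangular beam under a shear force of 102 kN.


A = b * h = 283 * 396 = 112068 mm^2
V = 102 kN = 102000.0 N
tau_max = 1.5 * V / A = 1.5 * 102000.0 / 112068
= 1.3652 MPa

1.3652 MPa


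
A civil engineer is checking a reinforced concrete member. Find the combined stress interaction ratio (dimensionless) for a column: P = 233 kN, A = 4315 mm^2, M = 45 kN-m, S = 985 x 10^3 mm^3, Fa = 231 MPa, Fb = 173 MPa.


f_a = P / A = 233000.0 / 4315 = 53.9977 MPa
f_b = M / S = 45000000.0 / 985000.0 = 45.6853 MPa
Ratio = f_a / Fa + f_b / Fb
= 53.9977 / 231 + 45.6853 / 173
= 0.4978 (dimensionless)

0.4978 (dimensionless)


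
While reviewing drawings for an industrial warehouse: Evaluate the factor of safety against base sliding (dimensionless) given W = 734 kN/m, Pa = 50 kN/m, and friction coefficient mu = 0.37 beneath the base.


Resisting force = mu * W = 0.37 * 734 = 271.58 kN/m
FOS = Resisting / Driving = 271.58 / 50
= 5.4316 (dimensionless)

5.4316 (dimensionless)


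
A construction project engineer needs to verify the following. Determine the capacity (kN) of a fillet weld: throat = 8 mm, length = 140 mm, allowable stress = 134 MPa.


Strength = throat * length * allowable stress
= 8 * 140 * 134 N
= 150080 N
= 150.08 kN

150.08 kN


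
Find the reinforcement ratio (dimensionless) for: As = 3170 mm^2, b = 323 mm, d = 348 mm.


rho = As / (b * d)
= 3170 / (323 * 348)
= 3170 / 112404
= 0.028202 (dimensionless)

0.028202 (dimensionless)


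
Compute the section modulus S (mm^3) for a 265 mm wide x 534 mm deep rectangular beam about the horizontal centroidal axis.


S = b * h^2 / 6
= 265 * 534^2 / 6
= 265 * 285156 / 6
= 12594390.0 mm^3

12594390.0 mm^3


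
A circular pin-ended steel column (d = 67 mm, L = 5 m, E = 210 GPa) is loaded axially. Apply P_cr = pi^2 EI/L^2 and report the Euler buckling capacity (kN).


I = pi * d^4 / 64 = 989165.84 mm^4
L = 5000.0 mm
P_cr = pi^2 * E * I / L^2
= 9.8696 * 210000.0 * 989165.84 / 5000.0^2
= 82006.47 N = 82.0065 kN

82.0065 kN


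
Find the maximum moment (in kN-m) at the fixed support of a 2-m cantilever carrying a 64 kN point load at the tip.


For a cantilever with a point load at the free end:
M_max = P * L = 64 * 2 = 128 kN-m

128 kN-m


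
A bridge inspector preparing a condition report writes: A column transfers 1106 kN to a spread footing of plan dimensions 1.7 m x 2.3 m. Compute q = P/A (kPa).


A = 1.7 * 2.3 = 3.91 m^2
q = P / A = 1106 / 3.91
= 282.8645 kPa

282.8645 kPa


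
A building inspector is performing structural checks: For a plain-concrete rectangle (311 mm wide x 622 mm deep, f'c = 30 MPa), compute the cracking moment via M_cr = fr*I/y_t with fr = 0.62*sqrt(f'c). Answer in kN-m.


fr = 0.62 * sqrt(30) = 0.62 * 5.4772 = 3.3959 MPa
I = 311 * 622^3 / 12 = 6236634560.67 mm^4
y_t = 311.0 mm
M_cr = fr * I / y_t = 3.3959 * 6236634560.67 / 311.0 N-mm
= 68.0992 kN-m

68.0992 kN-m


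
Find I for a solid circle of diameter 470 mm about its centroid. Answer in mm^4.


r = d / 2 = 470 / 2 = 235.0 mm
I = pi * r^4 / 4 = pi * 235.0^4 / 4
= 2395307809.6 mm^4

2395307809.6 mm^4


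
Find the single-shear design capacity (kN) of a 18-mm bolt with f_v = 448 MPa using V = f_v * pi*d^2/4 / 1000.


A = pi * d^2 / 4 = pi * 18^2 / 4 = 254.469 mm^2
V = f_v * A / 1000 = 448 * 254.469 / 1000
= 114.0021 kN

114.0021 kN


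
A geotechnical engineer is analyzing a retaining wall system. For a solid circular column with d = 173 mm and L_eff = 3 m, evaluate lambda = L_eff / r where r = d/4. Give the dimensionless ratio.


Radius of gyration r = d / 4 = 173 / 4 = 43.25 mm
L_eff = 3000.0 mm
Slenderness ratio = L / r = 3000.0 / 43.25 = 69.36 (dimensionless)

69.36 (dimensionless)


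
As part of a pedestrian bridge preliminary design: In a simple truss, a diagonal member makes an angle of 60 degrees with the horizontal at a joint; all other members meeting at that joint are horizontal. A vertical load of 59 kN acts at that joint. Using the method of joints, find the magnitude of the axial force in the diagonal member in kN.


At the joint, only the diagonal has a vertical component, so vertical equilibrium gives:
F * sin(60) = 59
F = 59 / sin(60)
= 59 / 0.866025
= 68.13 kN

68.13 kN


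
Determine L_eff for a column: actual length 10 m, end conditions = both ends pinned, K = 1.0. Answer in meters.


L_eff = K * L
= 1.0 * 10
= 10.0 m

10.0 m


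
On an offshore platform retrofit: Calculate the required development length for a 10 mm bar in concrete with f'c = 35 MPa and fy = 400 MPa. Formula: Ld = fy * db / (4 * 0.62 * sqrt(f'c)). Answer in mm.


Ld = (fy * db) / (4 * 0.62 * sqrt(f'c))
= (400 * 10) / (4 * 0.62 * sqrt(35))
= 4000 / 14.6719
= 272.63 mm

272.63 mm


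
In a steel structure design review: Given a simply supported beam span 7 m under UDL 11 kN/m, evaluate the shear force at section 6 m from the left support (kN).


R_A = w * L / 2 = 11 * 7 / 2 = 38.5 kN
V(x) = R_A - w * x = 38.5 - 11 * 6
= -27.5 kN

-27.5 kN


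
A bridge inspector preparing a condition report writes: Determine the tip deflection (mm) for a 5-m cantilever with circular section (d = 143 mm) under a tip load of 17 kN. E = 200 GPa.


I = pi * d^4 / 64 = pi * 143^4 / 64 = 20526459.59 mm^4
L = 5000.0 mm, P = 17000.0 N, E = 200000.0 MPa
delta = P * L^3 / (3 * E * I)
= 17000.0 * 5000.0^3 / (3 * 200000.0 * 20526459.59)
= 172.5415 mm

172.5415 mm
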